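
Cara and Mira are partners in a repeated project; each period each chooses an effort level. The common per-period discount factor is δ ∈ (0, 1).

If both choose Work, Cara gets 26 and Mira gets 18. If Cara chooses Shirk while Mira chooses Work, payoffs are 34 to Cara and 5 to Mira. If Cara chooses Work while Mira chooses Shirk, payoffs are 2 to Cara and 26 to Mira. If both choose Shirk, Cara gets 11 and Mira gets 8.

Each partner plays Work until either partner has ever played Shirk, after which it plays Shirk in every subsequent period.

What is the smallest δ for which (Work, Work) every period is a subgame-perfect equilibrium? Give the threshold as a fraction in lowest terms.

Cara: cooperation gives 26 each period; deviation gives 34 once then 11 forever.
  26/(1−δ) ≥ 34 + 11δ/(1−δ) ⇒ δ ≥ 8/23.
Mira: cooperation gives 18 each period; deviation gives 26 once then 8 forever.
  δ ≥ 8/18 = 4/9.
Both must hold, so the binding constraint is Mira's: δ ≥ 4/9.

4/9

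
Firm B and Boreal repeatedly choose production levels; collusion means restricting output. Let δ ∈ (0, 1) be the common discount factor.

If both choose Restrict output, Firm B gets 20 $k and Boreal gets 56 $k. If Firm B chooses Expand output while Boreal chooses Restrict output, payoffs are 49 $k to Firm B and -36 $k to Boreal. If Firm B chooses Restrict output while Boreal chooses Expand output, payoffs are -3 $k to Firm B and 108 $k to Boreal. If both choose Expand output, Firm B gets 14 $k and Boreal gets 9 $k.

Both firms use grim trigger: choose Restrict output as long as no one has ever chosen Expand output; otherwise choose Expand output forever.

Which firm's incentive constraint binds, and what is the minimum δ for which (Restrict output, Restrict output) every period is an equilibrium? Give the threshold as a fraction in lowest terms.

For Firm B: deviation gain 49−20 = 29, per-period punishment loss 20−14 = 6. IC gives δ ≥ 29/35.
For Boreal: gain 52, loss 47 per period, so δ ≥ 52/99.
The tighter constraint is Firm B's, so cooperation needs δ ≥ 29/35.

Firm B; δ ≥ 29/35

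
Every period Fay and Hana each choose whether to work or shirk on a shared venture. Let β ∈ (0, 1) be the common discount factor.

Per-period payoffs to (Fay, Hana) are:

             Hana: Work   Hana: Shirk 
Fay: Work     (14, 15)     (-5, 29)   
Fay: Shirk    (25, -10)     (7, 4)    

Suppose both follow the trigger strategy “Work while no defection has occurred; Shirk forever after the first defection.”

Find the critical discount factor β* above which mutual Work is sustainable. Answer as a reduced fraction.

For Fay: deviation gain 25−14 = 11, per-period punishment loss 14−7 = 7. IC gives β ≥ 11/18.
For Hana: gain 14, loss 11 per period, so β ≥ 14/25.
The tighter constraint is Fay's, so cooperation needs β ≥ 11/18.

11/18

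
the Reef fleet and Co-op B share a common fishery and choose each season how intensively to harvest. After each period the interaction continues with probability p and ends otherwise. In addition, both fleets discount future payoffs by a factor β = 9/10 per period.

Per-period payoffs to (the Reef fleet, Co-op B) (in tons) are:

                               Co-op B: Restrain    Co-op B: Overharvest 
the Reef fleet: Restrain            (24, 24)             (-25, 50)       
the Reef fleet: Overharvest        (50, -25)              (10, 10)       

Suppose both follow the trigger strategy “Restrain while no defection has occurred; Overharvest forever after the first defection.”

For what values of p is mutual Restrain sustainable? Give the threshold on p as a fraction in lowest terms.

13/18

Expected continuation weight on next period's payoff is β·p = 9/10·p, which plays the role of the discount factor.
Cooperation requires 9/10·p ≥ (50−24)/(50−10) = 13/20, hence p ≥ 13/18.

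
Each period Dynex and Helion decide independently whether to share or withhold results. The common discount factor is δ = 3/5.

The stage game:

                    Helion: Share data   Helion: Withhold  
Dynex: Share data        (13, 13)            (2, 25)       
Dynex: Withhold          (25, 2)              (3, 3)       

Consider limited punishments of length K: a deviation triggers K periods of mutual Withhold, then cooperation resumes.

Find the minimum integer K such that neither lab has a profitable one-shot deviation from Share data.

Need Σ_{k=1}^{K} δ^k ≥ (25−13)/(13−3) = 1.2000 at δ = 3/5.
At K = 3 the sum is 1.1760 < 1.2000; at K = 4 it is 1.3056 ≥ 1.2000.
So the minimum punishment length is K = 4.

4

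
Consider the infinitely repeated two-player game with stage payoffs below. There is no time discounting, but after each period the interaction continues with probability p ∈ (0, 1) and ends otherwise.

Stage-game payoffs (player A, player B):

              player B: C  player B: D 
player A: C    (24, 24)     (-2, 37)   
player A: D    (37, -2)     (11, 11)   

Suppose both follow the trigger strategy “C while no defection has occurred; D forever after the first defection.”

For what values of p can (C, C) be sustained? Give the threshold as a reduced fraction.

1/2

With no time discounting, the continuation probability p plays the role of the discount factor.
Grim-trigger IC: 24/(1−p) ≥ 37 + 11p/(1−p) ⇒ p ≥ (37−24)/(37−11) = 1/2.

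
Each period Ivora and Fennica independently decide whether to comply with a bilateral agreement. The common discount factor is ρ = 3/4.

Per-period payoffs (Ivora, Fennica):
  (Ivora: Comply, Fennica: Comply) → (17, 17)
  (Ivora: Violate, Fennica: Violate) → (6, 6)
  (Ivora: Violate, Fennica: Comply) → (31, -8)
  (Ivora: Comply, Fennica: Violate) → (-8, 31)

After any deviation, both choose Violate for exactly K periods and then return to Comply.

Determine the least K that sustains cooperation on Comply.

IC: ρ(1−ρ^K)/(1−ρ) ≥ (31−17)/(17−6) = 14/11.
With ρ = 3/4: need 1 − ρ^K ≥ 14/11·(1−3/4)/(3/4), i.e. ρ^K ≤ 0.5758.
Since (3/4)^1 = 0.7500 and (3/4)^2 = 0.5625, the smallest such K is 2.

2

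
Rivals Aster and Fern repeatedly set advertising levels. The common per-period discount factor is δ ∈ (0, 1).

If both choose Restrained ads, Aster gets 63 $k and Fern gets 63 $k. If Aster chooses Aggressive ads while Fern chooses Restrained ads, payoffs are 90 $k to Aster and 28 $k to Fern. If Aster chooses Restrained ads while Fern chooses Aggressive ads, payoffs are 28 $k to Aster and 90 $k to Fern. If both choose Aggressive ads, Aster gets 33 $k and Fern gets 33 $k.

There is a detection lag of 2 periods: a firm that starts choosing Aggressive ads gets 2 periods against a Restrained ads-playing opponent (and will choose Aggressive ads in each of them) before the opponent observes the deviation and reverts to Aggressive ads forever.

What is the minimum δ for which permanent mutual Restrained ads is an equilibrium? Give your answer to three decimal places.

0.688

A deviator earns 90 for 2 periods, then 33 forever; cooperating earns 63 forever. Multiplying the IC by (1−δ):
63 ≥ 90(1−δ^2) + 33δ^2, so 57·δ^2 ≥ 27 and δ^2 ≥ 9/19.
δ ≥ (9/19)^(1/2) ≈ 0.688.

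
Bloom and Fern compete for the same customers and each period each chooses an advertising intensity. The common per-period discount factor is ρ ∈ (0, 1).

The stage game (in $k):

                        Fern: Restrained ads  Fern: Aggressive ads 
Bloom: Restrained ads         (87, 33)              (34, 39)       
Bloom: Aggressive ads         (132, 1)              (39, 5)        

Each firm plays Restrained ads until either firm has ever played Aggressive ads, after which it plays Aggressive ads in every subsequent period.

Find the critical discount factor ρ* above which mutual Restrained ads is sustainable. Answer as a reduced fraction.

Bloom's threshold: (132−87)/(132−39) = 15/31.
Fern's threshold: (39−33)/(39−5) = 3/17.
15/31 > 3/17, so Bloom binds and ρ* = 15/31.

15/31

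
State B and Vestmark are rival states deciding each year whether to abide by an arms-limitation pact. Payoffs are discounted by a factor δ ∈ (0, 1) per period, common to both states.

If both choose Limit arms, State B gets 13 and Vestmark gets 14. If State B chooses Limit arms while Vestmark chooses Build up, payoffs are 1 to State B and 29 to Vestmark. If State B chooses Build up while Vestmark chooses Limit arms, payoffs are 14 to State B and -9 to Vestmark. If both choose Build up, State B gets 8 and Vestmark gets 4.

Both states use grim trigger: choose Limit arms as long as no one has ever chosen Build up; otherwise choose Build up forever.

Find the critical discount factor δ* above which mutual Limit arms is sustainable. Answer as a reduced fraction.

3/5

State B's threshold: (14−13)/(14−8) = 1/6.
Vestmark's threshold: (29−14)/(29−4) = 3/5.
1/6 < 3/5, so Vestmark binds and δ* = 3/5.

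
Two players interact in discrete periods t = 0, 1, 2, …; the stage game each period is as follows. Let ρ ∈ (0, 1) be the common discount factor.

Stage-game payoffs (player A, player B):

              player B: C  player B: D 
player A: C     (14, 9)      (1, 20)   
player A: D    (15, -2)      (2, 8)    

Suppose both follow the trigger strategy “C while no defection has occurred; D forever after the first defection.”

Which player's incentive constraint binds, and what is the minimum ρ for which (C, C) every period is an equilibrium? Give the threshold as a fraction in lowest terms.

player A's threshold: (15−14)/(15−2) = 1/13.
player B's threshold: (20−9)/(20−8) = 11/12.
1/13 < 11/12, so player B binds and ρ* = 11/12.

player B; ρ ≥ 11/12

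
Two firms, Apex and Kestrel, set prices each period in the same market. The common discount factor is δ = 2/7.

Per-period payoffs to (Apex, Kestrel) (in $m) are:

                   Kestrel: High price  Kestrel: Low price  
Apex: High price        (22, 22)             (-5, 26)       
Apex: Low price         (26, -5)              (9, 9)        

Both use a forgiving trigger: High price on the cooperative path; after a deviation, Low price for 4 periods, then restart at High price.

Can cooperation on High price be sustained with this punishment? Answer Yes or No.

Yes

IC: δ+…+δ^4 ≥ (26−22)/(22−9) = 4/13.
At δ = 2/7: partial sum = 0.3973 ≥ 0.3077. Cooperation sustainable.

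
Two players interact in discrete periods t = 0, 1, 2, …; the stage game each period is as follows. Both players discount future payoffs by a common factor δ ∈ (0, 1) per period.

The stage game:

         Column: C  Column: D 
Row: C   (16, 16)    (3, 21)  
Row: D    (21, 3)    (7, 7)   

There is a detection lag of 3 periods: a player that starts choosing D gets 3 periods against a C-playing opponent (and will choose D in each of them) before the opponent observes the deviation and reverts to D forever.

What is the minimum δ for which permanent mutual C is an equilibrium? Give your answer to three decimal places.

The best deviation is to choose D for all 3 undetected periods, earning 21 each, then 7 forever once detected.
Deviation value: 21(1−δ^3)/(1−δ) + 7δ^3/(1−δ); cooperation value: 16/(1−δ).
IC: 16 ≥ 21(1−δ^3) + 7δ^3 = 21 − 14δ^3.
So δ^3 ≥ 5/14, giving δ ≥ (5/14)^(1/3) ≈ 0.709.

0.709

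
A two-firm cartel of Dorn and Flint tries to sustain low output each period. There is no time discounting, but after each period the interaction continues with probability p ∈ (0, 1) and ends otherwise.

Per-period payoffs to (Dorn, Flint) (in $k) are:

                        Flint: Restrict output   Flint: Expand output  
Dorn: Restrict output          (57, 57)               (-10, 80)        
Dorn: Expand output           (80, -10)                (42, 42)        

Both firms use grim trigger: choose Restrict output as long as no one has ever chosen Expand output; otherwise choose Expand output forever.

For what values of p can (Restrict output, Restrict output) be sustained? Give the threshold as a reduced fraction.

23/38

With no time discounting, the continuation probability p plays the role of the discount factor.
Grim-trigger IC: 57/(1−p) ≥ 80 + 42p/(1−p) ⇒ p ≥ (80−57)/(80−42) = 23/38.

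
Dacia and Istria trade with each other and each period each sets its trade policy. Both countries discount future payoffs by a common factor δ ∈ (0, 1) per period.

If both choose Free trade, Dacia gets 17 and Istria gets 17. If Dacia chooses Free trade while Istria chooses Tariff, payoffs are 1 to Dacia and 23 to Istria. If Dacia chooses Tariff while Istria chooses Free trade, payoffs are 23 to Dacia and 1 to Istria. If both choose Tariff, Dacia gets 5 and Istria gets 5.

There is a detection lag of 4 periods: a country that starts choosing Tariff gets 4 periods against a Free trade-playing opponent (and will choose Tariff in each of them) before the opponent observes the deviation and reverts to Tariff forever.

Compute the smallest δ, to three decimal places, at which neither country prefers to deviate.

The best deviation is to choose Tariff for all 4 undetected periods, earning 23 each, then 5 forever once detected.
Deviation value: 23(1−δ^4)/(1−δ) + 5δ^4/(1−δ); cooperation value: 17/(1−δ).
IC: 17 ≥ 23(1−δ^4) + 5δ^4 = 23 − 18δ^4.
So δ^4 ≥ 6/18 = 1/3, giving δ ≥ (1/3)^(1/4) ≈ 0.760.

0.760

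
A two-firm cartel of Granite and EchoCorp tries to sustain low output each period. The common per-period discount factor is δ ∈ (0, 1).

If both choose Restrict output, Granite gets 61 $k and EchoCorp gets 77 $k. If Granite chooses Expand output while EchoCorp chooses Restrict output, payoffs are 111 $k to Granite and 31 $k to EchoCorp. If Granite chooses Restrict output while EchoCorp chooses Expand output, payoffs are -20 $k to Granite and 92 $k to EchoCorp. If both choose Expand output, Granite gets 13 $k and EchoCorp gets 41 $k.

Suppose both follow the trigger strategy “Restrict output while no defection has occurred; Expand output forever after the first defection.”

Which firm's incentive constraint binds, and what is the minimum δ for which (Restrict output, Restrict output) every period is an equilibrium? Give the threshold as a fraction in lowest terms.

Granite's threshold: (111−61)/(111−13) = 25/49.
EchoCorp's threshold: (92−77)/(92−41) = 5/17.
25/49 > 5/17, so Granite binds and δ* = 25/49.

Granite; δ ≥ 25/49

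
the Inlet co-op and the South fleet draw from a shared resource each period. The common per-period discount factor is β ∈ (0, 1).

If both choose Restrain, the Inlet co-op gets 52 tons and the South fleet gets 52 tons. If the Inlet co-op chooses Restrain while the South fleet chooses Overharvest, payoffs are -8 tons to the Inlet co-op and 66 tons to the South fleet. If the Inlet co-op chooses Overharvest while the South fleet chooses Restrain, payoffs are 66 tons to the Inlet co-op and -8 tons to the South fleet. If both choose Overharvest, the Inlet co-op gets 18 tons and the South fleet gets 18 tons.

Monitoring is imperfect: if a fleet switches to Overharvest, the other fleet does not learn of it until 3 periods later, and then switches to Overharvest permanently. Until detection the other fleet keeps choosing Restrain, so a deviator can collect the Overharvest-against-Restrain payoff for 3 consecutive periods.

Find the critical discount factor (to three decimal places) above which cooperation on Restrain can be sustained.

0.663

A deviator earns 66 for 3 periods, then 18 forever; cooperating earns 52 forever. Multiplying the IC by (1−β):
52 ≥ 66(1−β^3) + 18β^3, so 48·β^3 ≥ 14 and β^3 ≥ 7/24.
β ≥ (7/24)^(1/3) ≈ 0.663.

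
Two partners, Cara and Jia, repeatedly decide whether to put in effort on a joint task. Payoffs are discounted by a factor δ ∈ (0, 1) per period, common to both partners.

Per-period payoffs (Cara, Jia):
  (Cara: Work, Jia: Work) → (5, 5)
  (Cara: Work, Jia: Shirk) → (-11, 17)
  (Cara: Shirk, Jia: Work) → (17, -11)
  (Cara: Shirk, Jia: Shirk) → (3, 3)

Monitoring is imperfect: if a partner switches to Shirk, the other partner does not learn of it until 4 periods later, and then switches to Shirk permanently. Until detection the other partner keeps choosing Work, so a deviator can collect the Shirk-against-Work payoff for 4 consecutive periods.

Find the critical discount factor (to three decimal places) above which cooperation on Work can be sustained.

0.962

The best deviation is to choose Shirk for all 4 undetected periods, earning 17 each, then 3 forever once detected.
Deviation value: 17(1−δ^4)/(1−δ) + 3δ^4/(1−δ); cooperation value: 5/(1−δ).
IC: 5 ≥ 17(1−δ^4) + 3δ^4 = 17 − 14δ^4.
So δ^4 ≥ 12/14 = 6/7, giving δ ≥ (6/7)^(1/4) ≈ 0.962.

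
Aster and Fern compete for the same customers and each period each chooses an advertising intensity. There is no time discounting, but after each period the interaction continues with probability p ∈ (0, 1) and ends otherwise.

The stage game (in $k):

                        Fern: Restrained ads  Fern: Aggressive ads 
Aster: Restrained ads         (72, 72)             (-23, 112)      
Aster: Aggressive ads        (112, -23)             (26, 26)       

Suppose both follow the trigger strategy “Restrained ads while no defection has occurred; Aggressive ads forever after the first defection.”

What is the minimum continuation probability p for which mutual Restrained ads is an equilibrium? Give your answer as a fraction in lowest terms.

20/43

Expected cooperation value is 72 + p·72 + p²·72 + … = 72/(1−p); deviation gives 112 + p·26/(1−p).
72 ≥ 112(1−p) + 26p ⇒ 86p ≥ 40 ⇒ p ≥ 40/86 = 20/43.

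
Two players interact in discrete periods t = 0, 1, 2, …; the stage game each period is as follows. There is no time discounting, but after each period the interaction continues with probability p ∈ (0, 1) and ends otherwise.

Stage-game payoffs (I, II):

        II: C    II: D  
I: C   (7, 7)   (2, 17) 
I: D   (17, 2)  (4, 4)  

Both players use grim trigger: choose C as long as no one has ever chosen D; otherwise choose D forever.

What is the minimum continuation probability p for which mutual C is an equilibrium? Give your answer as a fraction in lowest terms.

With no time discounting, the continuation probability p plays the role of the discount factor.
Grim-trigger IC: 7/(1−p) ≥ 17 + 4p/(1−p) ⇒ p ≥ (17−7)/(17−4) = 10/13.

10/13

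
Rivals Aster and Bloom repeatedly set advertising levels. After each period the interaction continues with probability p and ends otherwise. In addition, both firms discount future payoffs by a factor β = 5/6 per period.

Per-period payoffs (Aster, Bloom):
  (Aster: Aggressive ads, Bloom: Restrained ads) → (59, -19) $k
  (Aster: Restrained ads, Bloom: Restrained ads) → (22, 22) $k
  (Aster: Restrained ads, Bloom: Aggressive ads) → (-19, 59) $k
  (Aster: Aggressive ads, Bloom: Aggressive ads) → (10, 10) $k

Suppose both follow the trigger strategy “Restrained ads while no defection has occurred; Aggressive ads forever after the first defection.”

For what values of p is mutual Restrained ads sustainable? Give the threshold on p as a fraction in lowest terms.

Expected continuation weight on next period's payoff is β·p = 5/6·p, which plays the role of the discount factor.
Cooperation requires 5/6·p ≥ (59−22)/(59−10) = 37/49, hence p ≥ 222/245.

222/245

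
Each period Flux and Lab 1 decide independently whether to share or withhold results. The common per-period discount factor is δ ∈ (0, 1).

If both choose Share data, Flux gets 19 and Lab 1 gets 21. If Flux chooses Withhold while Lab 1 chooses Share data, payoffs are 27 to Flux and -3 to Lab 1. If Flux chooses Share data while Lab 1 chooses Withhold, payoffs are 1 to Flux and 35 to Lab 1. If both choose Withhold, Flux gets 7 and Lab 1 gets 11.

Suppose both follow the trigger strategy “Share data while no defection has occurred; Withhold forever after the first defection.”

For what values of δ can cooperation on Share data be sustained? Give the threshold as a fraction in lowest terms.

7/12

For Flux: deviation gain 27−19 = 8, per-period punishment loss 19−7 = 12. IC gives δ ≥ 8/20 = 2/5.
For Lab 1: gain 14, loss 10 per period, so δ ≥ 14/24 = 7/12.
The tighter constraint is Lab 1's, so cooperation needs δ ≥ 7/12.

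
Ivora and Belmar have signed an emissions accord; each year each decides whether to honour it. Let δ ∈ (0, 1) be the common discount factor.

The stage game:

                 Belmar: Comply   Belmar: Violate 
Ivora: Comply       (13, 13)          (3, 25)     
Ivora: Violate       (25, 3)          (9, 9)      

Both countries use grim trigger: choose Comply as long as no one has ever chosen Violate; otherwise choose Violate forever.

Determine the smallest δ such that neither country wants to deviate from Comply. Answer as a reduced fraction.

Cooperation forever yields 13 each period: 13/(1−δ).
Deviating yields 25 once, then 9 forever: 25 + 9δ/(1−δ).
No profitable deviation requires 13/(1−δ) ≥ 25 + 9δ/(1−δ).
Multiplying by (1−δ): 13 ≥ 25(1−δ) + 9δ = 25 − 16δ.
So 16δ ≥ 12, i.e. δ ≥ 12/16 = 3/4.

3/4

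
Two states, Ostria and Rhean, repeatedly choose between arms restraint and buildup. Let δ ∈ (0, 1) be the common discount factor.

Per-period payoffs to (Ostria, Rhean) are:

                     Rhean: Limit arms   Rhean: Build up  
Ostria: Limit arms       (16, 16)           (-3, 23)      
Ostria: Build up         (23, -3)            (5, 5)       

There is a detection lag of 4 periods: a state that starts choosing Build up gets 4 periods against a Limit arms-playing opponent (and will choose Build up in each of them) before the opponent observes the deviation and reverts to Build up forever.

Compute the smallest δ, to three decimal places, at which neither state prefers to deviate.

A deviator earns 23 for 4 periods, then 5 forever; cooperating earns 16 forever. Multiplying the IC by (1−δ):
16 ≥ 23(1−δ^4) + 5δ^4, so 18·δ^4 ≥ 7 and δ^4 ≥ 7/18.
δ ≥ (7/18)^(1/4) ≈ 0.790.

0.790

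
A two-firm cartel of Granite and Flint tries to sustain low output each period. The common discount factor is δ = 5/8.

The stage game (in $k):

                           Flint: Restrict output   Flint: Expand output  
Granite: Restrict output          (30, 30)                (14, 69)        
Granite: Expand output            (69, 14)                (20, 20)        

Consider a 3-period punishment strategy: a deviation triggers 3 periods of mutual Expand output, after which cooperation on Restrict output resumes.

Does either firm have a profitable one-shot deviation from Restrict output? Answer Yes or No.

Yes

IC: δ+…+δ^3 ≥ (69−30)/(30−20) = 39/10.
At δ = 5/8: partial sum = 1.2598 < 3.9000. Cooperation not sustainable.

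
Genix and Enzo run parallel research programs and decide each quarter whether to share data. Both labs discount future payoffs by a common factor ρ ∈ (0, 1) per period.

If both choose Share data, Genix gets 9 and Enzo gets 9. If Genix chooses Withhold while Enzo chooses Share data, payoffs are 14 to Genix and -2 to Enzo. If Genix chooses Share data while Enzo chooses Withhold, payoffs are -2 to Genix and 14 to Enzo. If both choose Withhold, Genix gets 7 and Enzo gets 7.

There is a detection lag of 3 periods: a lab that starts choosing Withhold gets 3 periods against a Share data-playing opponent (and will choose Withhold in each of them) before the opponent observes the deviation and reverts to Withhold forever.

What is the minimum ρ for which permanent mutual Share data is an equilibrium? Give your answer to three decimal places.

A deviator earns 14 for 3 periods, then 7 forever; cooperating earns 9 forever. Multiplying the IC by (1−ρ):
9 ≥ 14(1−ρ^3) + 7ρ^3, so 7·ρ^3 ≥ 5 and ρ^3 ≥ 5/7.
ρ ≥ (5/7)^(1/3) ≈ 0.894.

0.894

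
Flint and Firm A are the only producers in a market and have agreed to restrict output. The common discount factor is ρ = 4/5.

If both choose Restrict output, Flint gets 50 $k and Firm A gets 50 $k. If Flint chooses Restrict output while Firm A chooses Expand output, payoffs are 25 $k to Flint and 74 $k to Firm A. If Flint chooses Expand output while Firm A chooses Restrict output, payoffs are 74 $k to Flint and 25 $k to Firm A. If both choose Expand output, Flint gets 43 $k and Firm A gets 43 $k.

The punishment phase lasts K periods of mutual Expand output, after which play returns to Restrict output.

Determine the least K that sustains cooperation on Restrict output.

9

Need Σ_{k=1}^{K} ρ^k ≥ (74−50)/(50−43) = 3.4286 at ρ = 4/5.
At K = 8 the sum is 3.3289 < 3.4286; at K = 9 it is 3.4631 ≥ 3.4286.
So the minimum punishment length is K = 9.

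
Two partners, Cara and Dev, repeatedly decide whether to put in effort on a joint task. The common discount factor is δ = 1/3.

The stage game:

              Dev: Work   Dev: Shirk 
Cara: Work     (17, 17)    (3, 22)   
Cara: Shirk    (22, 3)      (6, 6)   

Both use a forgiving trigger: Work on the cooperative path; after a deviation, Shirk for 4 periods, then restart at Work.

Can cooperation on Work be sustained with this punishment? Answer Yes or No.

Yes

A one-shot deviation gives 22 now, then 6 for 4 periods, then back to 17.
Gain from deviating: (22−17) today; loss: (17−6) in each of the next 4 periods.
No-deviation condition: (17−6)(δ+…+δ^4) ≥ 22−17, i.e. δ+…+δ^4 ≥ 5/11.
At δ = 1/3: δ+…+δ^4 = 0.4938 ≥ 0.4545.
So cooperation is sustainable.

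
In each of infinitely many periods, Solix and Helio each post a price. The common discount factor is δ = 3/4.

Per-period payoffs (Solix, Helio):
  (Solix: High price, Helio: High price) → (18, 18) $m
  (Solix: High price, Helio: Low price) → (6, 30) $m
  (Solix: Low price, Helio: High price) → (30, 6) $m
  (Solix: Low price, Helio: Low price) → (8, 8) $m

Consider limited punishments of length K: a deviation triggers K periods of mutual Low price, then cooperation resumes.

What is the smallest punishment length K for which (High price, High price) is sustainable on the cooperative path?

2

No profitable deviation requires (18−8)(δ+…+δ^K) ≥ 30−18, i.e. δ+…+δ^K ≥ 6/5 ≈ 1.2000.
With δ = 3/4, the partial sums are K=1: 0.7500, K=2: 1.3125.
K = 2 is the first length at which the sum reaches 1.2000.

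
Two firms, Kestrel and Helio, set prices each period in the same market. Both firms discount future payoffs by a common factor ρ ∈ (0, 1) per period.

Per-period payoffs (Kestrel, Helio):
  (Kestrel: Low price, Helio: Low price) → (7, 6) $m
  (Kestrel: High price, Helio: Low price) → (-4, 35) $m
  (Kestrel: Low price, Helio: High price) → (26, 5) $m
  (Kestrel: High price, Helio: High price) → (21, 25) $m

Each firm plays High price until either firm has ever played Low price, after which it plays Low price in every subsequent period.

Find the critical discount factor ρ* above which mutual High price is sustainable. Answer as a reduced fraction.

10/29

For Kestrel: deviation gain 26−21 = 5, per-period punishment loss 21−7 = 14. IC gives ρ ≥ 5/19.
For Helio: gain 10, loss 19 per period, so ρ ≥ 10/29.
The tighter constraint is Helio's, so cooperation needs ρ ≥ 10/29.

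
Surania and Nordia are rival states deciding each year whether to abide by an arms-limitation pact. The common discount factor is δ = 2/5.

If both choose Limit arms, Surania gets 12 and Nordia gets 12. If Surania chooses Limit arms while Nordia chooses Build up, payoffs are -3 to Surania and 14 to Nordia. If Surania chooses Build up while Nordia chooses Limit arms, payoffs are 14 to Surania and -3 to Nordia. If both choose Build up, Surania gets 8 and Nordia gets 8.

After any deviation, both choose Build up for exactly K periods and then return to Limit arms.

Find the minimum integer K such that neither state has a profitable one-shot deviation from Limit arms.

2

IC: δ(1−δ^K)/(1−δ) ≥ (14−12)/(12−8) = 1/2.
With δ = 2/5: need 1 − δ^K ≥ 1/2·(1−2/5)/(2/5), i.e. δ^K ≤ 0.2500.
Since (2/5)^1 = 0.4000 and (2/5)^2 = 0.1600, the smallest such K is 2.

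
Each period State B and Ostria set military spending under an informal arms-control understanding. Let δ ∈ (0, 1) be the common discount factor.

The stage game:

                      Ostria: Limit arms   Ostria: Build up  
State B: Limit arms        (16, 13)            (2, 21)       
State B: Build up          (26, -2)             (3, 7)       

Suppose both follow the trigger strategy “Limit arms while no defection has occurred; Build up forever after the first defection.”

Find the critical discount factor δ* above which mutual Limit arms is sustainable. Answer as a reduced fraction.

4/7

State B: cooperation gives 16 each period; deviation gives 26 once then 3 forever.
  16/(1−δ) ≥ 26 + 3δ/(1−δ) ⇒ δ ≥ 10/23.
Ostria: cooperation gives 13 each period; deviation gives 21 once then 7 forever.
  δ ≥ 8/14 = 4/7.
Both must hold, so the binding constraint is Ostria's: δ ≥ 4/7.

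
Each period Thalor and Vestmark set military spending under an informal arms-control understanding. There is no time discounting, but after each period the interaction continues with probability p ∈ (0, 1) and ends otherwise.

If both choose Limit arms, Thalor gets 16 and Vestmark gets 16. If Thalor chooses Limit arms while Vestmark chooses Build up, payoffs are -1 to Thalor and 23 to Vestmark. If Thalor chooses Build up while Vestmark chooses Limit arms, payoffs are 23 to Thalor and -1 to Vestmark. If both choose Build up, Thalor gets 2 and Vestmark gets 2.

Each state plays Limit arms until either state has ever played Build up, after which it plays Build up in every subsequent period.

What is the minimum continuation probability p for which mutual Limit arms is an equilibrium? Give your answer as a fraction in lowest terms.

Expected cooperation value is 16 + p·16 + p²·16 + … = 16/(1−p); deviation gives 23 + p·2/(1−p).
16 ≥ 23(1−p) + 2p ⇒ 21p ≥ 7 ⇒ p ≥ 7/21 = 1/3.

1/3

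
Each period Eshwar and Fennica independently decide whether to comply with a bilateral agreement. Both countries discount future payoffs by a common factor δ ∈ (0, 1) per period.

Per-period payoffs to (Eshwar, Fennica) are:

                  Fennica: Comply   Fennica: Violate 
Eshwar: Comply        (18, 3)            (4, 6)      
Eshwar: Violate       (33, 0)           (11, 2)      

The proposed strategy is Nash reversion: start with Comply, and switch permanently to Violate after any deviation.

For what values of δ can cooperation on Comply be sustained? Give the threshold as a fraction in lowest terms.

3/4

Eshwar: cooperation gives 18 each period; deviation gives 33 once then 11 forever.
  18/(1−δ) ≥ 33 + 11δ/(1−δ) ⇒ δ ≥ 15/22.
Fennica: cooperation gives 3 each period; deviation gives 6 once then 2 forever.
  δ ≥ 3/4.
Both must hold, so the binding constraint is Fennica's: δ ≥ 3/4.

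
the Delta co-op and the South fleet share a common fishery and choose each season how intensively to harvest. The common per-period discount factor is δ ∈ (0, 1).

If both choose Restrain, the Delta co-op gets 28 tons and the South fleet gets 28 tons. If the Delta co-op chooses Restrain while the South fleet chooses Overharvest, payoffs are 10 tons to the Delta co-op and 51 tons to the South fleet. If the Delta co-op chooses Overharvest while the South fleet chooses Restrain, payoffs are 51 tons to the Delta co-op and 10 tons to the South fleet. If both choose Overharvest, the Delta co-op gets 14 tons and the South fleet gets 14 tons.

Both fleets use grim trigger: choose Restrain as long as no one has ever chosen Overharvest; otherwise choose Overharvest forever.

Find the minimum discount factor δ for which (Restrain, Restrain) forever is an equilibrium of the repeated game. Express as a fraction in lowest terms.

28/(1−δ) ≥ 51 + 14δ/(1−δ)
28 ≥ 51 − 37δ
δ ≥ 23/37.

23/37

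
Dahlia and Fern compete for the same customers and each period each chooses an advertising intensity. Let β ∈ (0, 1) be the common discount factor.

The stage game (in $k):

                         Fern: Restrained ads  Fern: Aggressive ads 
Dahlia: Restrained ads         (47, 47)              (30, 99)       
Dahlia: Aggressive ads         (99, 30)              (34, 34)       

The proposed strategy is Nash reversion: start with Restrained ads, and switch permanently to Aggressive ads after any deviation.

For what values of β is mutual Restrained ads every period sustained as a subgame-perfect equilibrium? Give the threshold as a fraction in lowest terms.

4/5

Cooperation forever yields 47 each period: 47/(1−β).
Deviating yields 99 once, then 34 forever: 99 + 34β/(1−β).
No profitable deviation requires 47/(1−β) ≥ 99 + 34β/(1−β).
Multiplying by (1−β): 47 ≥ 99(1−β) + 34β = 99 − 65β.
So 65β ≥ 52, i.e. β ≥ 52/65 = 4/5.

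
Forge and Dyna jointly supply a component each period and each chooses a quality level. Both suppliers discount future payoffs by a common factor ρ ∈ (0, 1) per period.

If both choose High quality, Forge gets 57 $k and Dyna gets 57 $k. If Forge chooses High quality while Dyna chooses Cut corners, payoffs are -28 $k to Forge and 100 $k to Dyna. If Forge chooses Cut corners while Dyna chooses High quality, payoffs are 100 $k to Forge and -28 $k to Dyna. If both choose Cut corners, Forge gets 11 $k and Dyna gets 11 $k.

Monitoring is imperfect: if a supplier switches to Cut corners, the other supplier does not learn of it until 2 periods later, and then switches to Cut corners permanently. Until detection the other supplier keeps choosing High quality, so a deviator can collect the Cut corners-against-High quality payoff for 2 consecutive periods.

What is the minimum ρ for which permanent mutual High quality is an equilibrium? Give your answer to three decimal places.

The best deviation is to choose Cut corners for all 2 undetected periods, earning 100 each, then 11 forever once detected.
Deviation value: 100(1−ρ^2)/(1−ρ) + 11ρ^2/(1−ρ); cooperation value: 57/(1−ρ).
IC: 57 ≥ 100(1−ρ^2) + 11ρ^2 = 100 − 89ρ^2.
So ρ^2 ≥ 43/89, giving ρ ≥ (43/89)^(1/2) ≈ 0.695.

0.695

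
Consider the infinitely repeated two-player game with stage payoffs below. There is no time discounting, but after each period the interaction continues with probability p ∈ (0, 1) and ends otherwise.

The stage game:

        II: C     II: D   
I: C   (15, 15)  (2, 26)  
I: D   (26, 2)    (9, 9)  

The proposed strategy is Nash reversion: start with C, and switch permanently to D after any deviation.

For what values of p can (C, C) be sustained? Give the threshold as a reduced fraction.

11/17

With no time discounting, the continuation probability p plays the role of the discount factor.
Grim-trigger IC: 15/(1−p) ≥ 26 + 9p/(1−p) ⇒ p ≥ (26−15)/(26−9) = 11/17.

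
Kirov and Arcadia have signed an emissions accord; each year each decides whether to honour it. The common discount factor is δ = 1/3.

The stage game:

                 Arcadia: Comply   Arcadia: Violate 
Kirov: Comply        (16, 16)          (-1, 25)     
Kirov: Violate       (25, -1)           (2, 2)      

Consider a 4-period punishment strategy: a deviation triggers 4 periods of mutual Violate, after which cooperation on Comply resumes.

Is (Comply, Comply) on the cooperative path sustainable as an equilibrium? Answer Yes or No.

No

A one-shot deviation gives 25 now, then 2 for 4 periods, then back to 16.
Gain from deviating: (25−16) today; loss: (16−2) in each of the next 4 periods.
No-deviation condition: (16−2)(δ+…+δ^4) ≥ 25−16, i.e. δ+…+δ^4 ≥ 9/14.
At δ = 1/3: δ+…+δ^4 = 0.4938 < 0.6429.
So cooperation is not sustainable.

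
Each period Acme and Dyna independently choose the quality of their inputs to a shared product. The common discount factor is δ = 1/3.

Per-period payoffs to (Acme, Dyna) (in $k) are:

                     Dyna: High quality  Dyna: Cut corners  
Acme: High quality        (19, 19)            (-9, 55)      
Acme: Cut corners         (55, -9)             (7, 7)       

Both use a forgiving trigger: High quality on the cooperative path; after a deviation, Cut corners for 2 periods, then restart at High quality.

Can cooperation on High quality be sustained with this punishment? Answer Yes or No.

A one-shot deviation gives 55 now, then 7 for 2 periods, then back to 19.
Gain from deviating: (55−19) today; loss: (19−7) in each of the next 2 periods.
No-deviation condition: (19−7)(δ+…+δ^2) ≥ 55−19, i.e. δ+…+δ^2 ≥ 3.
At δ = 1/3: δ+…+δ^2 = 0.4444 < 3.0000.
So cooperation is not sustainable.

No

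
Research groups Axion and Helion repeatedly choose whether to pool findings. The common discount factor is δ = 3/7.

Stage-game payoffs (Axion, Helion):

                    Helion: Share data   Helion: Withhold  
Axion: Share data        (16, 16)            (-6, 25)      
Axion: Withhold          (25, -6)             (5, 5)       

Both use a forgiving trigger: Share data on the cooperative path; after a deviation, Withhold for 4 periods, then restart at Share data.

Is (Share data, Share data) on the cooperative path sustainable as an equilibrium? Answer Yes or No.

No

A one-shot deviation gives 25 now, then 5 for 4 periods, then back to 16.
Gain from deviating: (25−16) today; loss: (16−5) in each of the next 4 periods.
No-deviation condition: (16−5)(δ+…+δ^4) ≥ 25−16, i.e. δ+…+δ^4 ≥ 9/11.
At δ = 3/7: δ+…+δ^4 = 0.7247 < 0.8182.
So cooperation is not sustainable.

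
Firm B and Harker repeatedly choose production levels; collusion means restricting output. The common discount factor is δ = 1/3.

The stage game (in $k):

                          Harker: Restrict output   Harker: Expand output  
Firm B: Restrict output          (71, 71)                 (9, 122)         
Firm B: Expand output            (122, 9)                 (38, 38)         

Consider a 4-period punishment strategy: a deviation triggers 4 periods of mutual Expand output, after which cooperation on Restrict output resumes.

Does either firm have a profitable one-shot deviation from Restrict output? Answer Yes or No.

IC: δ+…+δ^4 ≥ (122−71)/(71−38) = 17/11.
At δ = 1/3: partial sum = 0.4938 < 1.5455. Cooperation not sustainable.

Yes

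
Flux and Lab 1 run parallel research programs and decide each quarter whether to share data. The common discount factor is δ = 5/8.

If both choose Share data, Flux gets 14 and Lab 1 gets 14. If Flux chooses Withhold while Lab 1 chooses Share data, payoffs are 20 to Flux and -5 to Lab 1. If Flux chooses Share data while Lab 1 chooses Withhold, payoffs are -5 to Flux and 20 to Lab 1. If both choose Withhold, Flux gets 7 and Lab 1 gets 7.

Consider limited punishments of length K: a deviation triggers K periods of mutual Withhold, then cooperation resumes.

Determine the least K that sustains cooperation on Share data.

2

Need Σ_{k=1}^{K} δ^k ≥ (20−14)/(14−7) = 0.8571 at δ = 5/8.
At K = 1 the sum is 0.6250 < 0.8571; at K = 2 it is 1.0156 ≥ 0.8571.
So the minimum punishment length is K = 2.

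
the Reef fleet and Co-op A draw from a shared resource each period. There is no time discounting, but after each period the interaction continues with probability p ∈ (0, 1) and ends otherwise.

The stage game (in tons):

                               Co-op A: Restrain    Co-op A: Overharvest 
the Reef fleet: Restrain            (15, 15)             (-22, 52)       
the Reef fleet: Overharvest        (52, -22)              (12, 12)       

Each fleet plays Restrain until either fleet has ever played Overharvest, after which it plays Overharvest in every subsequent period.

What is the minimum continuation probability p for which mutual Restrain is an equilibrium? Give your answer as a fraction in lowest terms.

37/40

Expected cooperation value is 15 + p·15 + p²·15 + … = 15/(1−p); deviation gives 52 + p·12/(1−p).
15 ≥ 52(1−p) + 12p ⇒ 40p ≥ 37 ⇒ p ≥ 37/40.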